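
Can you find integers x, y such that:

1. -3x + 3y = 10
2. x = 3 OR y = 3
No

Even the single constraint (-3x + 3y = 10) is infeasible over the integers.

  - -3x + 3y = 10: every term on the left is divisible by 3, so the LHS ≡ 0 (mod 3), but the RHS 10 is not — no integer solution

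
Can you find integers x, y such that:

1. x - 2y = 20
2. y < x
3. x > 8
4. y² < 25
Yes

Take x = 20, y = 0. Substituting into each constraint:
  (1) 20 - 2(0) = 20 ✓
  (2) 0 < 20 ✓
  (3) 20 > 8 ✓
  (4) y² = (0)² = 0, and 0 < 25 ✓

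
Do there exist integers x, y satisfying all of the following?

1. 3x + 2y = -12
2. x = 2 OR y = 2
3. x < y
No

The full constraint system is jointly infeasible over the integers. Each constraint and what it forces:

  - 3x + 2y = -12: is a linear equation tying the variables together
  - x = 2 OR y = 2: forces a choice: either x = 2 or y = 2
  - x < y: bounds one variable relative to another variable

Split on the disjunction (x = 2 OR y = 2):
  • If x = 2: the equation forces y = -9, giving (x, y) = (2, -9), which violates y > x.
  • If y = 2: with y = 2, every remaining term of the linear equation is divisible by 3, so the left side is ≡ 0 (mod 3); but the right side -16 ≡ 2 (mod 3). No integers can satisfy it.
Both branches are infeasible, so the system has no integer solution.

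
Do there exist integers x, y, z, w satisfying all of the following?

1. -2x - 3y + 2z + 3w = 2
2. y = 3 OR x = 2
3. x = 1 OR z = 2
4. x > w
Yes

Take x = 10, y = 3, z = 2, w = 9. Substituting into each constraint:
  (1) -2(10) - 3(3) + 2(2) + 3(9) = 2 ✓
  (2) y = 3, target 3 ✓ (first branch holds)
  (3) z = 2, target 2 ✓ (second branch holds)
  (4) 10 > 9 ✓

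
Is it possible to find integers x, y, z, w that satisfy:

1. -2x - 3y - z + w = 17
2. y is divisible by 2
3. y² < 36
Yes

Take x = -8, y = 0, z = 0, w = 1. Substituting into each constraint:
  (1) -2(-8) - 3(0) + 0 + 1 = 17 ✓
  (2) 0 = 2 × 0, remainder 0 ✓
  (3) y² = (0)² = 0, and 0 < 36 ✓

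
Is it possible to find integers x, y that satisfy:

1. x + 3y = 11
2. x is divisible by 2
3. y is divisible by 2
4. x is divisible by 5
No

A contradictory subset is {x + 3y = 11, x is divisible by 2, y is divisible by 2}. No integer assignment can satisfy these jointly:

  - x + 3y = 11: is a linear equation tying the variables together
  - x is divisible by 2: restricts x to multiples of 2
  - y is divisible by 2: restricts y to multiples of 2

Modular obstruction: writing x = 2x' and writing y = 2y', every remaining term of the linear equation is divisible by 2, so the left side is ≡ 0 (mod 2); but the right side 11 ≡ 1 (mod 2). No integers can satisfy it.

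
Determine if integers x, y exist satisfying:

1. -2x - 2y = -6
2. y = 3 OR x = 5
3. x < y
Yes

Take x = 0, y = 3. Substituting into each constraint:
  (1) -2(0) - 2(3) = -6 ✓
  (2) y = 3, target 3 ✓ (first branch holds)
  (3) 0 < 3 ✓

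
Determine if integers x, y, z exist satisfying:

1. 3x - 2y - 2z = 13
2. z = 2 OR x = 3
Yes

Take x = 1, y = -7, z = 2. Substituting into each constraint:
  (1) 3(1) - 2(-7) - 2(2) = 13 ✓
  (2) z = 2, target 2 ✓ (first branch holds)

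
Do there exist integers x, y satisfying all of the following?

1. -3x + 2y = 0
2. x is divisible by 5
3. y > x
Yes

Take x = 10, y = 15. Substituting into each constraint:
  (1) -3(10) + 2(15) = 0 ✓
  (2) 10 = 5 × 2, remainder 0 ✓
  (3) 15 > 10 ✓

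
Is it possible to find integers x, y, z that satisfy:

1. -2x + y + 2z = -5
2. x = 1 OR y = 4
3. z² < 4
Yes

Take x = 1, y = -3, z = 0. Substituting into each constraint:
  (1) -2(1) + (-3) + 2(0) = -5 ✓
  (2) x = 1, target 1 ✓ (first branch holds)
  (3) z² = (0)² = 0, and 0 < 4 ✓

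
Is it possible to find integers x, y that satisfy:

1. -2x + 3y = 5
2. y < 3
Yes

Take x = -1, y = 1. Substituting into each constraint:
  (1) -2(-1) + 3(1) = 5 ✓
  (2) 1 < 3 ✓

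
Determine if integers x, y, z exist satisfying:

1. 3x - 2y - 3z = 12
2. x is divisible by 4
Yes

Take x = 0, y = -6, z = 0. Substituting into each constraint:
  (1) 3(0) - 2(-6) - 3(0) = 12 ✓
  (2) 0 = 4 × 0, remainder 0 ✓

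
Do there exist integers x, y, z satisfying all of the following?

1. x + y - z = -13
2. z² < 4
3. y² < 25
Yes

Take x = -13, y = 0, z = 0. Substituting into each constraint:
  (1) (-13) + 0 + 0 = -13 ✓
  (2) z² = (0)² = 0, and 0 < 4 ✓
  (3) y² = (0)² = 0, and 0 < 25 ✓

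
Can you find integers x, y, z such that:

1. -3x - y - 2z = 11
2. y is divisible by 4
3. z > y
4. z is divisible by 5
Yes

Take x = -13, y = 8, z = 10. Substituting into each constraint:
  (1) -3(-13) + (-8) - 2(10) = 11 ✓
  (2) 8 = 4 × 2, remainder 0 ✓
  (3) 10 > 8 ✓
  (4) 10 = 5 × 2, remainder 0 ✓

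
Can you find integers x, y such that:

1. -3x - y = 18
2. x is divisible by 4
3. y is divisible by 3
Yes

Take x = 0, y = -18. Substituting into each constraint:
  (1) -3(0) + 18 = 18 ✓
  (2) 0 = 4 × 0, remainder 0 ✓
  (3) -18 = 3 × -6, remainder 0 ✓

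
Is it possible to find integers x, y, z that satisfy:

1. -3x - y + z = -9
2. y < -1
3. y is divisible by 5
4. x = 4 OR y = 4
Yes

Take x = 4, y = -5, z = -2. Substituting into each constraint:
  (1) -3(4) + 5 + (-2) = -9 ✓
  (2) -5 < -1 ✓
  (3) -5 = 5 × -1, remainder 0 ✓
  (4) x = 4, target 4 ✓ (first branch holds)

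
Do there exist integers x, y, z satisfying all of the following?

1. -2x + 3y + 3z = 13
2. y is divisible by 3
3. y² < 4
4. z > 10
Yes

Take x = 10, y = 0, z = 11. Substituting into each constraint:
  (1) -2(10) + 3(0) + 3(11) = 13 ✓
  (2) 0 = 3 × 0, remainder 0 ✓
  (3) y² = (0)² = 0, and 0 < 4 ✓
  (4) 11 > 10 ✓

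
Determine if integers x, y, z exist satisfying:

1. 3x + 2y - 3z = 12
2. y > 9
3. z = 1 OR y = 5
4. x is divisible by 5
Yes

Take x = -5, y = 15, z = 1. Substituting into each constraint:
  (1) 3(-5) + 2(15) - 3(1) = 12 ✓
  (2) 15 > 9 ✓
  (3) z = 1, target 1 ✓ (first branch holds)
  (4) -5 = 5 × -1, remainder 0 ✓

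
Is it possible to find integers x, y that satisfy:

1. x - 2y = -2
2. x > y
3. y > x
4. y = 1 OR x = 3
No

A contradictory subset is {x > y, y > x}. No integer assignment can satisfy these jointly:

  - x > y: bounds one variable relative to another variable
  - y > x: bounds one variable relative to another variable

Direct contradiction: x > y and y > x cannot both hold.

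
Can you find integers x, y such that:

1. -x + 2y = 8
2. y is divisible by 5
Yes

Take x = -8, y = 0. Substituting into each constraint:
  (1) 8 + 2(0) = 8 ✓
  (2) 0 = 5 × 0, remainder 0 ✓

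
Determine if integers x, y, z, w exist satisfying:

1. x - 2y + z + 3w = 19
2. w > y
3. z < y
Yes

Take x = 17, y = 0, z = -1, w = 1. Substituting into each constraint:
  (1) 17 - 2(0) + (-1) + 3(1) = 19 ✓
  (2) 1 > 0 ✓
  (3) -1 < 0 ✓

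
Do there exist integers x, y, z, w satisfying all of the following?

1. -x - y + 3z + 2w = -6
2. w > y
Yes

Take x = 2, y = 0, z = -2, w = 1. Substituting into each constraint:
  (1) (-2) + 0 + 3(-2) + 2(1) = -6 ✓
  (2) 1 > 0 ✓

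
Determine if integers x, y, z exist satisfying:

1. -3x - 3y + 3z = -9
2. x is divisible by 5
Yes

Take x = 0, y = 0, z = -3. Substituting into each constraint:
  (1) -3(0) - 3(0) + 3(-3) = -9 ✓
  (2) 0 = 5 × 0, remainder 0 ✓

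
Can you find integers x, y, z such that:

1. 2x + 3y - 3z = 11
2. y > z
Yes

Take x = 4, y = 1, z = 0. Substituting into each constraint:
  (1) 2(4) + 3(1) - 3(0) = 11 ✓
  (2) 1 > 0 ✓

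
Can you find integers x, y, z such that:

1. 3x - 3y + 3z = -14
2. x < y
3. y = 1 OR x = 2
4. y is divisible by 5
No

Even the single constraint (3x - 3y + 3z = -14) is infeasible over the integers.

  - 3x - 3y + 3z = -14: every term on the left is divisible by 3, so the LHS ≡ 0 (mod 3), but the RHS -14 is not — no integer solution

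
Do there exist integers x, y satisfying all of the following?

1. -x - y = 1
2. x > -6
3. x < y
Yes

Take x = -1, y = 0. Substituting into each constraint:
  (1) 1 + 0 = 1 ✓
  (2) -1 > -6 ✓
  (3) -1 < 0 ✓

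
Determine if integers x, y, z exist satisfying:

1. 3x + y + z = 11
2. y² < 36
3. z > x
Yes

Take x = 2, y = 0, z = 5. Substituting into each constraint:
  (1) 3(2) + 0 + 5 = 11 ✓
  (2) y² = (0)² = 0, and 0 < 36 ✓
  (3) 5 > 2 ✓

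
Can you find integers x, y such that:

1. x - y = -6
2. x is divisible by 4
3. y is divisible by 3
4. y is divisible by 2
Yes

Take x = 12, y = 18. Substituting into each constraint:
  (1) 12 + (-18) = -6 ✓
  (2) 12 = 4 × 3, remainder 0 ✓
  (3) 18 = 3 × 6, remainder 0 ✓
  (4) 18 = 2 × 9, remainder 0 ✓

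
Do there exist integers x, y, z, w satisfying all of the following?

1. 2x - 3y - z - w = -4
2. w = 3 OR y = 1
Yes

Take x = 0, y = 0, z = 1, w = 3. Substituting into each constraint:
  (1) 2(0) - 3(0) + (-1) + (-3) = -4 ✓
  (2) w = 3, target 3 ✓ (first branch holds)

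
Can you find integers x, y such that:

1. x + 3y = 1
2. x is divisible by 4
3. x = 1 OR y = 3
Yes

Take x = -8, y = 3. Substituting into each constraint:
  (1) (-8) + 3(3) = 1 ✓
  (2) -8 = 4 × -2, remainder 0 ✓
  (3) y = 3, target 3 ✓ (second branch holds)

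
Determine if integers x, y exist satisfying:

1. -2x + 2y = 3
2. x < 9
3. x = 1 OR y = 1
No

Even the single constraint (-2x + 2y = 3) is infeasible over the integers.

  - -2x + 2y = 3: every term on the left is divisible by 2, so the LHS ≡ 0 (mod 2), but the RHS 3 is not — no integer solution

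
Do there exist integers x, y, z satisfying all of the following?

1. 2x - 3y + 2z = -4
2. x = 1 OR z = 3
Yes

Take x = 1, y = 2, z = 0. Substituting into each constraint:
  (1) 2(1) - 3(2) + 2(0) = -4 ✓
  (2) x = 1, target 1 ✓ (first branch holds)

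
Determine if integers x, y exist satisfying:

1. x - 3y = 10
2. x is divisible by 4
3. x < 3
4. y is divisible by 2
Yes

Take x = -8, y = -6. Substituting into each constraint:
  (1) (-8) - 3(-6) = 10 ✓
  (2) -8 = 4 × -2, remainder 0 ✓
  (3) -8 < 3 ✓
  (4) -6 = 2 × -3, remainder 0 ✓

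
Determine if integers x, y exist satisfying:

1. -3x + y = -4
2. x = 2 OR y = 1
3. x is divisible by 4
No

The full constraint system is jointly infeasible over the integers. Each constraint and what it forces:

  - -3x + y = -4: is a linear equation tying the variables together
  - x = 2 OR y = 1: forces a choice: either x = 2 or y = 1
  - x is divisible by 4: restricts x to multiples of 4

Split on the disjunction (x = 2 OR y = 1):
  • If x = 2: this contradicts the divisibility constraint — 2 is not a multiple of 4.
  • If y = 1: with y = 1, writing x = 4x', every remaining term of the linear equation is divisible by 12, so the left side is ≡ 0 (mod 12); but the right side -5 ≡ 7 (mod 12). No integers can satisfy it.
Both branches are infeasible, so the system has no integer solution.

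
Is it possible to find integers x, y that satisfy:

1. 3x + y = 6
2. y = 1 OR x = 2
Yes

Take x = 2, y = 0. Substituting into each constraint:
  (1) 3(2) + 0 = 6 ✓
  (2) x = 2, target 2 ✓ (second branch holds)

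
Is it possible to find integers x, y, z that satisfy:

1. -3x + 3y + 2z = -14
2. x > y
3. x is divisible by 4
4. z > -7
Yes

Take x = 0, y = -2, z = -4. Substituting into each constraint:
  (1) -3(0) + 3(-2) + 2(-4) = -14 ✓
  (2) 0 > -2 ✓
  (3) 0 = 4 × 0, remainder 0 ✓
  (4) -4 > -7 ✓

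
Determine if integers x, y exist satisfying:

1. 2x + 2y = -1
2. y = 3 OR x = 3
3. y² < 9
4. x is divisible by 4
No

Even the single constraint (2x + 2y = -1) is infeasible over the integers.

  - 2x + 2y = -1: every term on the left is divisible by 2, so the LHS ≡ 0 (mod 2), but the RHS -1 is not — no integer solution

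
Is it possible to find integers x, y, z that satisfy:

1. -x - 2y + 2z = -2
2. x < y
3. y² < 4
Yes

Take x = 0, y = 1, z = 0. Substituting into each constraint:
  (1) 0 - 2(1) + 2(0) = -2 ✓
  (2) 0 < 1 ✓
  (3) y² = (1)² = 1, and 1 < 4 ✓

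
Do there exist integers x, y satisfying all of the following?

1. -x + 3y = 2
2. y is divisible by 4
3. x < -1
Yes

Take x = -2, y = 0. Substituting into each constraint:
  (1) 2 + 3(0) = 2 ✓
  (2) 0 = 4 × 0, remainder 0 ✓
  (3) -2 < -1 ✓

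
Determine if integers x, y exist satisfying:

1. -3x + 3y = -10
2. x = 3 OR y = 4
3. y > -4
No

Even the single constraint (-3x + 3y = -10) is infeasible over the integers.

  - -3x + 3y = -10: every term on the left is divisible by 3, so the LHS ≡ 0 (mod 3), but the RHS -10 is not — no integer solution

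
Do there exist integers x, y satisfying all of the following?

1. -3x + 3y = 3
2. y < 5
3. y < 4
Yes

Take x = 0, y = 1. Substituting into each constraint:
  (1) -3(0) + 3(1) = 3 ✓
  (2) 1 < 5 ✓
  (3) 1 < 4 ✓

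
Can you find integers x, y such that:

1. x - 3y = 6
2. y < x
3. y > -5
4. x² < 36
Yes

Take x = 0, y = -2. Substituting into each constraint:
  (1) 0 - 3(-2) = 6 ✓
  (2) -2 < 0 ✓
  (3) -2 > -5 ✓
  (4) x² = (0)² = 0, and 0 < 36 ✓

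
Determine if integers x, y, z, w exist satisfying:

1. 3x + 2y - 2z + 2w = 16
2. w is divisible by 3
Yes

Take x = 6, y = 0, z = 1, w = 0. Substituting into each constraint:
  (1) 3(6) + 2(0) - 2(1) + 2(0) = 16 ✓
  (2) 0 = 3 × 0, remainder 0 ✓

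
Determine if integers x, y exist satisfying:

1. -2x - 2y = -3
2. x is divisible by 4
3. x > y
No

Even the single constraint (-2x - 2y = -3) is infeasible over the integers.

  - -2x - 2y = -3: every term on the left is divisible by 2, so the LHS ≡ 0 (mod 2), but the RHS -3 is not — no integer solution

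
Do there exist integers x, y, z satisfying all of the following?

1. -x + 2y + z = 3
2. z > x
Yes

Take x = -1, y = 1, z = 0. Substituting into each constraint:
  (1) 1 + 2(1) + 0 = 3 ✓
  (2) 0 > -1 ✓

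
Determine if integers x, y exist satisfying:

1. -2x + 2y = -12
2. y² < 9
Yes

Take x = 6, y = 0. Substituting into each constraint:
  (1) -2(6) + 2(0) = -12 ✓
  (2) y² = (0)² = 0, and 0 < 9 ✓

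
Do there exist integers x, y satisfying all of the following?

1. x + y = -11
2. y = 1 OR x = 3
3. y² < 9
Yes

Take x = -12, y = 1. Substituting into each constraint:
  (1) (-12) + 1 = -11 ✓
  (2) y = 1, target 1 ✓ (first branch holds)
  (3) y² = (1)² = 1, and 1 < 9 ✓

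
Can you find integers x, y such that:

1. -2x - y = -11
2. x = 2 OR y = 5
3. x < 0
No

The full constraint system is jointly infeasible over the integers. Each constraint and what it forces:

  - -2x - y = -11: is a linear equation tying the variables together
  - x = 2 OR y = 5: forces a choice: either x = 2 or y = 5
  - x < 0: bounds one variable relative to a constant

Split on the disjunction (x = 2 OR y = 5):
  • If x = 2: this contradicts the bound x ≤ -1.
  • If y = 5: the equation forces x = 3, which contradicts the bound x ≤ -1.
Both branches are infeasible, so the system has no integer solution.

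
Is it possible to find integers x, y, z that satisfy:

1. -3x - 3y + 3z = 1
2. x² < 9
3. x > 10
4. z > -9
No

Even the single constraint (-3x - 3y + 3z = 1) is infeasible over the integers.

  - -3x - 3y + 3z = 1: every term on the left is divisible by 3, so the LHS ≡ 0 (mod 3), but the RHS 1 is not — no integer solution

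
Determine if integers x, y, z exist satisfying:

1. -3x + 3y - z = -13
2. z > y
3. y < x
Yes

Take x = 4, y = 0, z = 1. Substituting into each constraint:
  (1) -3(4) + 3(0) + (-1) = -13 ✓
  (2) 1 > 0 ✓
  (3) 0 < 4 ✓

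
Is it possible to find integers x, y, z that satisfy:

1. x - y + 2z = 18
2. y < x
Yes

Take x = 2, y = 0, z = 8. Substituting into each constraint:
  (1) 2 + 0 + 2(8) = 18 ✓
  (2) 0 < 2 ✓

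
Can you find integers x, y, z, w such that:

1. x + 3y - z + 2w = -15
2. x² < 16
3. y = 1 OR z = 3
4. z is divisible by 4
Yes

Take x = 0, y = 1, z = 4, w = -7. Substituting into each constraint:
  (1) 0 + 3(1) + (-4) + 2(-7) = -15 ✓
  (2) x² = (0)² = 0, and 0 < 16 ✓
  (3) y = 1, target 1 ✓ (first branch holds)
  (4) 4 = 4 × 1, remainder 0 ✓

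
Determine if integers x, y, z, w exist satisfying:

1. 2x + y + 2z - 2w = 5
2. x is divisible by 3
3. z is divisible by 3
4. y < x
Yes

Take x = 0, y = -1, z = 0, w = -3. Substituting into each constraint:
  (1) 2(0) + (-1) + 2(0) - 2(-3) = 5 ✓
  (2) 0 = 3 × 0, remainder 0 ✓
  (3) 0 = 3 × 0, remainder 0 ✓
  (4) -1 < 0 ✓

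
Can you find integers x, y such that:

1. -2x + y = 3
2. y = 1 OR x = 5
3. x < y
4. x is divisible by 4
No

A contradictory subset is {-2x + y = 3, y = 1 OR x = 5, x is divisible by 4}. No integer assignment can satisfy these jointly:

  - -2x + y = 3: is a linear equation tying the variables together
  - y = 1 OR x = 5: forces a choice: either y = 1 or x = 5
  - x is divisible by 4: restricts x to multiples of 4

Split on the disjunction (y = 1 OR x = 5):
  • If y = 1: with y = 1, writing x = 4x', every remaining term of the linear equation is divisible by 8, so the left side is ≡ 0 (mod 8); but the right side 2 ≡ 2 (mod 8). No integers can satisfy it.
  • If x = 5: this contradicts the divisibility constraint — 5 is not a multiple of 4.
Both branches are infeasible, so the system has no integer solution.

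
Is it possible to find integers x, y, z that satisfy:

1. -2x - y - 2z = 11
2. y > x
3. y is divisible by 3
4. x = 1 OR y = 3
Yes

Take x = 0, y = 3, z = -7. Substituting into each constraint:
  (1) -2(0) + (-3) - 2(-7) = 11 ✓
  (2) 3 > 0 ✓
  (3) 3 = 3 × 1, remainder 0 ✓
  (4) y = 3, target 3 ✓ (second branch holds)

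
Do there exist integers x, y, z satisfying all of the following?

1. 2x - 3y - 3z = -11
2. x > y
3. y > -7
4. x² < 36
Yes

Take x = 2, y = 1, z = 4. Substituting into each constraint:
  (1) 2(2) - 3(1) - 3(4) = -11 ✓
  (2) 2 > 1 ✓
  (3) 1 > -7 ✓
  (4) x² = (2)² = 4, and 4 < 36 ✓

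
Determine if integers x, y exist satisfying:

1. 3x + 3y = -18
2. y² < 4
Yes

Take x = -6, y = 0. Substituting into each constraint:
  (1) 3(-6) + 3(0) = -18 ✓
  (2) y² = (0)² = 0, and 0 < 4 ✓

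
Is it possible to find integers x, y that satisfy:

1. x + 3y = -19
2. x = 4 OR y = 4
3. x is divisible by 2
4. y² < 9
No

A contradictory subset is {x + 3y = -19, x = 4 OR y = 4, y² < 9}. No integer assignment can satisfy these jointly:

  - x + 3y = -19: is a linear equation tying the variables together
  - x = 4 OR y = 4: forces a choice: either x = 4 or y = 4
  - y² < 9: restricts y to |y| ≤ 2

Split on the disjunction (x = 4 OR y = 4):
  • If x = 4: with x = 4, every remaining term of the linear equation is divisible by 3, so the left side is ≡ 0 (mod 3); but the right side -23 ≡ 1 (mod 3). No integers can satisfy it.
  • If y = 4: this contradicts y² < 9, which requires |y| ≤ 2.
Both branches are infeasible, so the system has no integer solution.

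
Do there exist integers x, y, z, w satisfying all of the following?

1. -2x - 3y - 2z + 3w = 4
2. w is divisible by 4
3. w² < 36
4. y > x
Yes

Take x = 1, y = 2, z = -6, w = 0. Substituting into each constraint:
  (1) -2(1) - 3(2) - 2(-6) + 3(0) = 4 ✓
  (2) 0 = 4 × 0, remainder 0 ✓
  (3) w² = (0)² = 0, and 0 < 36 ✓
  (4) 2 > 1 ✓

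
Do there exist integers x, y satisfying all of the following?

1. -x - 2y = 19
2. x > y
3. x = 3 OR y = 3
Yes

Take x = 3, y = -11. Substituting into each constraint:
  (1) (-3) - 2(-11) = 19 ✓
  (2) 3 > -11 ✓
  (3) x = 3, target 3 ✓ (first branch holds)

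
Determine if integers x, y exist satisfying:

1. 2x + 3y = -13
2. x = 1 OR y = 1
Yes

Take x = 1, y = -5. Substituting into each constraint:
  (1) 2(1) + 3(-5) = -13 ✓
  (2) x = 1, target 1 ✓ (first branch holds)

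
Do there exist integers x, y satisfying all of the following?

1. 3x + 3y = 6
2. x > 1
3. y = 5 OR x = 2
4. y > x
No

A contradictory subset is {3x + 3y = 6, x > 1, y > x}. No integer assignment can satisfy these jointly:

  - 3x + 3y = 6: is a linear equation tying the variables together
  - x > 1: bounds one variable relative to a constant
  - y > x: bounds one variable relative to another variable

Propagating the comparison: y > x and x ≥ 2 give y ≥ 3. Range argument: with x ∈ [2, ∞], y ∈ [3, ∞], the left side of the equation is at least 15, but the right side is 6 < 15. No integer solution exists.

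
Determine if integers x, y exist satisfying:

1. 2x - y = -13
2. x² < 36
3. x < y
Yes

Take x = 0, y = 13. Substituting into each constraint:
  (1) 2(0) + (-13) = -13 ✓
  (2) x² = (0)² = 0, and 0 < 36 ✓
  (3) 0 < 13 ✓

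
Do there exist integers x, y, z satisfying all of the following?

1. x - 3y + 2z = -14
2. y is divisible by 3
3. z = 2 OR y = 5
Yes

Take x = 0, y = 6, z = 2. Substituting into each constraint:
  (1) 0 - 3(6) + 2(2) = -14 ✓
  (2) 6 = 3 × 2, remainder 0 ✓
  (3) z = 2, target 2 ✓ (first branch holds)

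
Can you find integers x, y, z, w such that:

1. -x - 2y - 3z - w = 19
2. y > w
Yes

Take x = 0, y = 1, z = -7, w = 0. Substituting into each constraint:
  (1) 0 - 2(1) - 3(-7) + 0 = 19 ✓
  (2) 1 > 0 ✓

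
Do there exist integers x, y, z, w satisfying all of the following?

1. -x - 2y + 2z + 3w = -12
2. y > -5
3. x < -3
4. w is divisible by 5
Yes

Take x = -4, y = 8, z = 0, w = 0. Substituting into each constraint:
  (1) 4 - 2(8) + 2(0) + 3(0) = -12 ✓
  (2) 8 > -5 ✓
  (3) -4 < -3 ✓
  (4) 0 = 5 × 0, remainder 0 ✓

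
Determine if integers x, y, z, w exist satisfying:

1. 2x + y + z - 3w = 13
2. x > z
Yes

Take x = 0, y = 2, z = -1, w = -4. Substituting into each constraint:
  (1) 2(0) + 2 + (-1) - 3(-4) = 13 ✓
  (2) 0 > -1 ✓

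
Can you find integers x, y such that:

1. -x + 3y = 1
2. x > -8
Yes

Take x = 2, y = 1. Substituting into each constraint:
  (1) (-2) + 3(1) = 1 ✓
  (2) 2 > -8 ✓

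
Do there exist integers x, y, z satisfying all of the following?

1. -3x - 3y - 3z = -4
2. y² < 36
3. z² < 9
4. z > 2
No

Even the single constraint (-3x - 3y - 3z = -4) is infeasible over the integers.

  - -3x - 3y - 3z = -4: every term on the left is divisible by 3, so the LHS ≡ 0 (mod 3), but the RHS -4 is not — no integer solution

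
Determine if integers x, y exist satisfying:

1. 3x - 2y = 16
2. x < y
Yes

Take x = 18, y = 19. Substituting into each constraint:
  (1) 3(18) - 2(19) = 16 ✓
  (2) 18 < 19 ✓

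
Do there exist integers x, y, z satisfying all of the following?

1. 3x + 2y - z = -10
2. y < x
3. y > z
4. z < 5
Yes

Take x = -2, y = -5, z = -6. Substituting into each constraint:
  (1) 3(-2) + 2(-5) + 6 = -10 ✓
  (2) -5 < -2 ✓
  (3) -5 > -6 ✓
  (4) -6 < 5 ✓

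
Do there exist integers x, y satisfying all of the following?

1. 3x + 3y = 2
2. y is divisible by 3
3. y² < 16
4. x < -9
No

Even the single constraint (3x + 3y = 2) is infeasible over the integers.

  - 3x + 3y = 2: every term on the left is divisible by 3, so the LHS ≡ 0 (mod 3), but the RHS 2 is not — no integer solution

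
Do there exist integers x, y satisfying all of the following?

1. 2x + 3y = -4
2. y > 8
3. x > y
No

The full constraint system is jointly infeasible over the integers. Each constraint and what it forces:

  - 2x + 3y = -4: is a linear equation tying the variables together
  - y > 8: bounds one variable relative to a constant
  - x > y: bounds one variable relative to another variable

Propagating the comparison: x > y and y ≥ 9 give x ≥ 10. Range argument: with x ∈ [10, ∞], y ∈ [9, ∞], the left side of the equation is at least 47, but the right side is -4 < 47. No integer solution exists.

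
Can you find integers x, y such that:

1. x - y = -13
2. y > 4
Yes

Take x = -8, y = 5. Substituting into each constraint:
  (1) (-8) + (-5) = -13 ✓
  (2) 5 > 4 ✓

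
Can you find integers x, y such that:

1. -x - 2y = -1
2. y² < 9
Yes

Take x = 1, y = 0. Substituting into each constraint:
  (1) (-1) - 2(0) = -1 ✓
  (2) y² = (0)² = 0, and 0 < 9 ✓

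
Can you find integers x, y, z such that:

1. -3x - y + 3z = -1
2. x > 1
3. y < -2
Yes

Take x = 2, y = -5, z = 0. Substituting into each constraint:
  (1) -3(2) + 5 + 3(0) = -1 ✓
  (2) 2 > 1 ✓
  (3) -5 < -2 ✓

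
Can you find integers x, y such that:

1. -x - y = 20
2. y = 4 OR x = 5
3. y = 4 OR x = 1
Yes

Take x = -24, y = 4. Substituting into each constraint:
  (1) 24 + (-4) = 20 ✓
  (2) y = 4, target 4 ✓ (first branch holds)
  (3) y = 4, target 4 ✓ (first branch holds)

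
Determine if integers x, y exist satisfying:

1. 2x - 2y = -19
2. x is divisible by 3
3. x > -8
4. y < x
No

Even the single constraint (2x - 2y = -19) is infeasible over the integers.

  - 2x - 2y = -19: every term on the left is divisible by 2, so the LHS ≡ 0 (mod 2), but the RHS -19 is not — no integer solution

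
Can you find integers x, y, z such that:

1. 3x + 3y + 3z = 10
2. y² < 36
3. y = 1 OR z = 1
No

Even the single constraint (3x + 3y + 3z = 10) is infeasible over the integers.

  - 3x + 3y + 3z = 10: every term on the left is divisible by 3, so the LHS ≡ 0 (mod 3), but the RHS 10 is not — no integer solution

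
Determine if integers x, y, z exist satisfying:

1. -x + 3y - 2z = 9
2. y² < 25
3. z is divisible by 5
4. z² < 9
Yes

Take x = -9, y = 0, z = 0. Substituting into each constraint:
  (1) 9 + 3(0) - 2(0) = 9 ✓
  (2) y² = (0)² = 0, and 0 < 25 ✓
  (3) 0 = 5 × 0, remainder 0 ✓
  (4) z² = (0)² = 0, and 0 < 9 ✓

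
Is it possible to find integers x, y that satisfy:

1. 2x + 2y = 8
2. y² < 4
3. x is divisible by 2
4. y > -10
Yes

Take x = 4, y = 0. Substituting into each constraint:
  (1) 2(4) + 2(0) = 8 ✓
  (2) y² = (0)² = 0, and 0 < 4 ✓
  (3) 4 = 2 × 2, remainder 0 ✓
  (4) 0 > -10 ✓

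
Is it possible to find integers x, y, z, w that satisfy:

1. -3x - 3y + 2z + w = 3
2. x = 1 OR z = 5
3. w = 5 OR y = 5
Yes

Take x = -2, y = 5, z = 5, w = 2. Substituting into each constraint:
  (1) -3(-2) - 3(5) + 2(5) + 2 = 3 ✓
  (2) z = 5, target 5 ✓ (second branch holds)
  (3) y = 5, target 5 ✓ (second branch holds)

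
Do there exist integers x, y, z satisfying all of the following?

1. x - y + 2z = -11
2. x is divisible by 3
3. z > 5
Yes

Take x = 0, y = 23, z = 6. Substituting into each constraint:
  (1) 0 + (-23) + 2(6) = -11 ✓
  (2) 0 = 3 × 0, remainder 0 ✓
  (3) 6 > 5 ✓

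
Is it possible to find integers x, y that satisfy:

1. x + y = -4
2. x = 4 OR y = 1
Yes

Take x = 4, y = -8. Substituting into each constraint:
  (1) 4 + (-8) = -4 ✓
  (2) x = 4, target 4 ✓ (first branch holds)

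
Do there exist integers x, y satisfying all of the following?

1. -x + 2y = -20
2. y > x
Yes

Take x = -22, y = -21. Substituting into each constraint:
  (1) 22 + 2(-21) = -20 ✓
  (2) -21 > -22 ✓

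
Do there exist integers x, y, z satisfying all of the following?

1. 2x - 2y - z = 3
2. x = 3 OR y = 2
Yes

Take x = 4, y = 2, z = 1. Substituting into each constraint:
  (1) 2(4) - 2(2) + (-1) = 3 ✓
  (2) y = 2, target 2 ✓ (second branch holds)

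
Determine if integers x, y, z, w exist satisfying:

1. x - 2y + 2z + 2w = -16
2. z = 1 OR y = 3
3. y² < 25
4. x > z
Yes

Take x = 0, y = 3, z = -1, w = -4. Substituting into each constraint:
  (1) 0 - 2(3) + 2(-1) + 2(-4) = -16 ✓
  (2) y = 3, target 3 ✓ (second branch holds)
  (3) y² = (3)² = 9, and 9 < 25 ✓
  (4) 0 > -1 ✓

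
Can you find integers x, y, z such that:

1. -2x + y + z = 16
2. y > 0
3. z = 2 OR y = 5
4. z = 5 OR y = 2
Yes

Take x = -6, y = 2, z = 2. Substituting into each constraint:
  (1) -2(-6) + 2 + 2 = 16 ✓
  (2) 2 > 0 ✓
  (3) z = 2, target 2 ✓ (first branch holds)
  (4) y = 2, target 2 ✓ (second branch holds)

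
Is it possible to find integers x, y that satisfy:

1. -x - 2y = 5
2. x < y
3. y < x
No

A contradictory subset is {x < y, y < x}. No integer assignment can satisfy these jointly:

  - x < y: bounds one variable relative to another variable
  - y < x: bounds one variable relative to another variable

Direct contradiction: y > x and x > y cannot both hold.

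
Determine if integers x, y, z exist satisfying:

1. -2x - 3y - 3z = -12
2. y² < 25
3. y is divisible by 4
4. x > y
Yes

Take x = 3, y = 0, z = 2. Substituting into each constraint:
  (1) -2(3) - 3(0) - 3(2) = -12 ✓
  (2) y² = (0)² = 0, and 0 < 25 ✓
  (3) 0 = 4 × 0, remainder 0 ✓
  (4) 3 > 0 ✓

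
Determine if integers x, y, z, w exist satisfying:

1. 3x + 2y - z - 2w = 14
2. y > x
Yes

Take x = 0, y = 1, z = 0, w = -6. Substituting into each constraint:
  (1) 3(0) + 2(1) + 0 - 2(-6) = 14 ✓
  (2) 1 > 0 ✓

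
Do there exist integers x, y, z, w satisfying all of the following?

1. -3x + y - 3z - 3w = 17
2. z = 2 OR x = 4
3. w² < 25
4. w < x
Yes

Take x = 0, y = 20, z = 2, w = -1. Substituting into each constraint:
  (1) -3(0) + 20 - 3(2) - 3(-1) = 17 ✓
  (2) z = 2, target 2 ✓ (first branch holds)
  (3) w² = (-1)² = 1, and 1 < 25 ✓
  (4) -1 < 0 ✓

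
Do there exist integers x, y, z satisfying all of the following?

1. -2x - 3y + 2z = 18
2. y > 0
Yes

Take x = -12, y = 2, z = 0. Substituting into each constraint:
  (1) -2(-12) - 3(2) + 2(0) = 18 ✓
  (2) 2 > 0 ✓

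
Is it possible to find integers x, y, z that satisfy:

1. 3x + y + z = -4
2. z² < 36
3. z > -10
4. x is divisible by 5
Yes

Take x = 0, y = 0, z = -4. Substituting into each constraint:
  (1) 3(0) + 0 + (-4) = -4 ✓
  (2) z² = (-4)² = 16, and 16 < 36 ✓
  (3) -4 > -10 ✓
  (4) 0 = 5 × 0, remainder 0 ✓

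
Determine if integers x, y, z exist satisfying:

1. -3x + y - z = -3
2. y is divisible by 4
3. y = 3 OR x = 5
Yes

Take x = 5, y = 4, z = -8. Substituting into each constraint:
  (1) -3(5) + 4 + 8 = -3 ✓
  (2) 4 = 4 × 1, remainder 0 ✓
  (3) x = 5, target 5 ✓ (second branch holds)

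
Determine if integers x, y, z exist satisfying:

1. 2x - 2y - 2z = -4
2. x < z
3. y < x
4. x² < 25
Yes

Take x = 1, y = 0, z = 3. Substituting into each constraint:
  (1) 2(1) - 2(0) - 2(3) = -4 ✓
  (2) 1 < 3 ✓
  (3) 0 < 1 ✓
  (4) x² = (1)² = 1, and 1 < 25 ✓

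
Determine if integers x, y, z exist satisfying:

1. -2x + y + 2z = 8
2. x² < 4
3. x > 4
No

A contradictory subset is {x² < 4, x > 4}. No integer assignment can satisfy these jointly:

  - x² < 4: restricts x to |x| ≤ 1
  - x > 4: bounds one variable relative to a constant

Direct contradiction: the bounds on x require x ≥ 5 and x ≤ 1 simultaneously, which is empty.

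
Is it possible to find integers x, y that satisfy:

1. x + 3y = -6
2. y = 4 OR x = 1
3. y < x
No

The full constraint system is jointly infeasible over the integers. Each constraint and what it forces:

  - x + 3y = -6: is a linear equation tying the variables together
  - y = 4 OR x = 1: forces a choice: either y = 4 or x = 1
  - y < x: bounds one variable relative to another variable

Split on the disjunction (y = 4 OR x = 1):
  • If y = 4: the equation forces x = -18, giving (y, x) = (4, -18), which violates x > y.
  • If x = 1: with x = 1, every remaining term of the linear equation is divisible by 3, so the left side is ≡ 0 (mod 3); but the right side -7 ≡ 2 (mod 3). No integers can satisfy it.
Both branches are infeasible, so the system has no integer solution.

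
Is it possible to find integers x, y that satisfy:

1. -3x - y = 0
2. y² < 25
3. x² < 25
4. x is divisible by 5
Yes

Take x = 0, y = 0. Substituting into each constraint:
  (1) -3(0) + 0 = 0 ✓
  (2) y² = (0)² = 0, and 0 < 25 ✓
  (3) x² = (0)² = 0, and 0 < 25 ✓
  (4) 0 = 5 × 0, remainder 0 ✓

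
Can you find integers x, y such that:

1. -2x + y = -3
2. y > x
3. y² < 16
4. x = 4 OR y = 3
No

A contradictory subset is {-2x + y = -3, y > x, y² < 16}. No integer assignment can satisfy these jointly:

  - -2x + y = -3: is a linear equation tying the variables together
  - y > x: bounds one variable relative to another variable
  - y² < 16: restricts y to |y| ≤ 3

The bounds confine y to {-3, -2, -1, 0, 1, 2, 3}. For each value, substitute into the equation:
  • y = -3: the equation forces x = 0, but y > x fails since -3 ≤ 0.
  • y = -2: the equation gives -2x = -1, so x would not be an integer.
  • y = -1: the equation forces x = 1, but y > x fails since -1 ≤ 1.
  • y = 0: the equation gives -2x = -3, so x would not be an integer.
  • y = 1: the equation forces x = 2, but y > x fails since 1 ≤ 2.
  • y = 2: the equation gives -2x = -5, so x would not be an integer.
  • y = 3: the equation forces x = 3, but y > x fails since 3 ≤ 3.
Every case fails, so no integer solution exists.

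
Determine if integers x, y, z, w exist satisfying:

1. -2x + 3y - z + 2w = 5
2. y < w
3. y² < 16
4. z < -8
Yes

Take x = 3, y = 0, z = -9, w = 1. Substituting into each constraint:
  (1) -2(3) + 3(0) + 9 + 2(1) = 5 ✓
  (2) 0 < 1 ✓
  (3) y² = (0)² = 0, and 0 < 16 ✓
  (4) -9 < -8 ✓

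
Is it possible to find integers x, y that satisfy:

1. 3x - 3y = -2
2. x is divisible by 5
No

Even the single constraint (3x - 3y = -2) is infeasible over the integers.

  - 3x - 3y = -2: every term on the left is divisible by 3, so the LHS ≡ 0 (mod 3), but the RHS -2 is not — no integer solution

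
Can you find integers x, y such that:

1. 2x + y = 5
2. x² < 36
Yes

Take x = 0, y = 5. Substituting into each constraint:
  (1) 2(0) + 5 = 5 ✓
  (2) x² = (0)² = 0, and 0 < 36 ✓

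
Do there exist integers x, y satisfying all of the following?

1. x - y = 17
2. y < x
Yes

Take x = 0, y = -17. Substituting into each constraint:
  (1) 0 + 17 = 17 ✓
  (2) -17 < 0 ✓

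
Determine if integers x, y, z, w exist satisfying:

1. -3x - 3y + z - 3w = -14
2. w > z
Yes

Take x = 3, y = 0, z = 1, w = 2. Substituting into each constraint:
  (1) -3(3) - 3(0) + 1 - 3(2) = -14 ✓
  (2) 2 > 1 ✓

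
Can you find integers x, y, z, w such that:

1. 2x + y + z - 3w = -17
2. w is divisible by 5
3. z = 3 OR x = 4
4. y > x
Yes

Take x = -2, y = -1, z = 3, w = 5. Substituting into each constraint:
  (1) 2(-2) + (-1) + 3 - 3(5) = -17 ✓
  (2) 5 = 5 × 1, remainder 0 ✓
  (3) z = 3, target 3 ✓ (first branch holds)
  (4) -1 > -2 ✓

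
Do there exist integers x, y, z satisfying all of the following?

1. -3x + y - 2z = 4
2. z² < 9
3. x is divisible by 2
Yes

Take x = 0, y = 4, z = 0. Substituting into each constraint:
  (1) -3(0) + 4 - 2(0) = 4 ✓
  (2) z² = (0)² = 0, and 0 < 9 ✓
  (3) 0 = 2 × 0, remainder 0 ✓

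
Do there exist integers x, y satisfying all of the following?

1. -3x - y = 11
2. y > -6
Yes

Take x = -4, y = 1. Substituting into each constraint:
  (1) -3(-4) + (-1) = 11 ✓
  (2) 1 > -6 ✓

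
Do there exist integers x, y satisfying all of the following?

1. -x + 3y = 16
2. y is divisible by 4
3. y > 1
Yes

Take x = -4, y = 4. Substituting into each constraint:
  (1) 4 + 3(4) = 16 ✓
  (2) 4 = 4 × 1, remainder 0 ✓
  (3) 4 > 1 ✓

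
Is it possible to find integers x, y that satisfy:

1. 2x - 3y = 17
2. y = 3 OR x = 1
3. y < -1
Yes

Take x = 1, y = -5. Substituting into each constraint:
  (1) 2(1) - 3(-5) = 17 ✓
  (2) x = 1, target 1 ✓ (second branch holds)
  (3) -5 < -1 ✓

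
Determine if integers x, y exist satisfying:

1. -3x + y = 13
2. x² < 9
Yes

Take x = 0, y = 13. Substituting into each constraint:
  (1) -3(0) + 13 = 13 ✓
  (2) x² = (0)² = 0, and 0 < 9 ✓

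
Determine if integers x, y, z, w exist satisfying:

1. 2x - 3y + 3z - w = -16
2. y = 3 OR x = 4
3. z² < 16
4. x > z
Yes

Take x = 4, y = 2, z = 3, w = 27. Substituting into each constraint:
  (1) 2(4) - 3(2) + 3(3) + (-27) = -16 ✓
  (2) x = 4, target 4 ✓ (second branch holds)
  (3) z² = (3)² = 9, and 9 < 16 ✓
  (4) 4 > 3 ✓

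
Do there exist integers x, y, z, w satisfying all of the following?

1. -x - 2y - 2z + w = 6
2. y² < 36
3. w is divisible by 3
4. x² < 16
Yes

Take x = 0, y = -3, z = 0, w = 0. Substituting into each constraint:
  (1) 0 - 2(-3) - 2(0) + 0 = 6 ✓
  (2) y² = (-3)² = 9, and 9 < 36 ✓
  (3) 0 = 3 × 0, remainder 0 ✓
  (4) x² = (0)² = 0, and 0 < 16 ✓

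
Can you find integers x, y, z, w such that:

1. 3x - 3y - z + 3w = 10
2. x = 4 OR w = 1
Yes

Take x = 3, y = 0, z = 2, w = 1. Substituting into each constraint:
  (1) 3(3) - 3(0) + (-2) + 3(1) = 10 ✓
  (2) w = 1, target 1 ✓ (second branch holds)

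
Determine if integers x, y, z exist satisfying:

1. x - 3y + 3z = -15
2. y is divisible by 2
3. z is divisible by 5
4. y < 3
Yes

Take x = -15, y = 0, z = 0. Substituting into each constraint:
  (1) (-15) - 3(0) + 3(0) = -15 ✓
  (2) 0 = 2 × 0, remainder 0 ✓
  (3) 0 = 5 × 0, remainder 0 ✓
  (4) 0 < 3 ✓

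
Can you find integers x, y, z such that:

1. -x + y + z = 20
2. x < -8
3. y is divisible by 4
Yes

Take x = -20, y = 0, z = 0. Substituting into each constraint:
  (1) 20 + 0 + 0 = 20 ✓
  (2) -20 < -8 ✓
  (3) 0 = 4 × 0, remainder 0 ✓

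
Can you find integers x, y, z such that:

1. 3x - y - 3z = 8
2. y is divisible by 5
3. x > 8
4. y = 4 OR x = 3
No

A contradictory subset is {y is divisible by 5, x > 8, y = 4 OR x = 3}. No integer assignment can satisfy these jointly:

  - y is divisible by 5: restricts y to multiples of 5
  - x > 8: bounds one variable relative to a constant
  - y = 4 OR x = 3: forces a choice: either y = 4 or x = 3

Split on the disjunction (y = 4 OR x = 3):
  • If y = 4: this contradicts the divisibility constraint — 4 is not a multiple of 5.
  • If x = 3: this contradicts the bound x ≥ 9.
Both branches are infeasible, so the system has no integer solution.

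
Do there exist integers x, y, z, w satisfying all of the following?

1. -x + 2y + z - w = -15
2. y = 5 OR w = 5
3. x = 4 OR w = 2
Yes

Take x = 0, y = 5, z = -23, w = 2. Substituting into each constraint:
  (1) 0 + 2(5) + (-23) + (-2) = -15 ✓
  (2) y = 5, target 5 ✓ (first branch holds)
  (3) w = 2, target 2 ✓ (second branch holds)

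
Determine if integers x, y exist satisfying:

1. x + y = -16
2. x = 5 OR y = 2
Yes

Take x = 5, y = -21. Substituting into each constraint:
  (1) 5 + (-21) = -16 ✓
  (2) x = 5, target 5 ✓ (first branch holds)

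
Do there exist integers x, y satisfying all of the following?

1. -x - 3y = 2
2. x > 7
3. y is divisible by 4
Yes

Take x = 10, y = -4. Substituting into each constraint:
  (1) (-10) - 3(-4) = 2 ✓
  (2) 10 > 7 ✓
  (3) -4 = 4 × -1, remainder 0 ✓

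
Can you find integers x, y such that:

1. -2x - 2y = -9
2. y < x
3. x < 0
No

Even the single constraint (-2x - 2y = -9) is infeasible over the integers.

  - -2x - 2y = -9: every term on the left is divisible by 2, so the LHS ≡ 0 (mod 2), but the RHS -9 is not — no integer solution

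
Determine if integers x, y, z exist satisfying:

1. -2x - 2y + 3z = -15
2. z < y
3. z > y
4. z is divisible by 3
No

A contradictory subset is {z < y, z > y}. No integer assignment can satisfy these jointly:

  - z < y: bounds one variable relative to another variable
  - z > y: bounds one variable relative to another variable

Direct contradiction: y > z and z > y cannot both hold.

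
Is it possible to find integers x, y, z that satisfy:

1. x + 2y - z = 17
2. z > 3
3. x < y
Yes

Take x = 0, y = 11, z = 5. Substituting into each constraint:
  (1) 0 + 2(11) + (-5) = 17 ✓
  (2) 5 > 3 ✓
  (3) 0 < 11 ✓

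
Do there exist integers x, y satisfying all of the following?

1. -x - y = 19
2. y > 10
Yes

Take x = -30, y = 11. Substituting into each constraint:
  (1) 30 + (-11) = 19 ✓
  (2) 11 > 10 ✓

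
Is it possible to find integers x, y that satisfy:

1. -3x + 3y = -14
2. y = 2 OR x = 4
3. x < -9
No

Even the single constraint (-3x + 3y = -14) is infeasible over the integers.

  - -3x + 3y = -14: every term on the left is divisible by 3, so the LHS ≡ 0 (mod 3), but the RHS -14 is not — no integer solution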